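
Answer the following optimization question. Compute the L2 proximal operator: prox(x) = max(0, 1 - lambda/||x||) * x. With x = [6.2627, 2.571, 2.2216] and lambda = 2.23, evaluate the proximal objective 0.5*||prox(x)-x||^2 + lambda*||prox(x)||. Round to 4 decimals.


Step 1: Compute ||x||.
||x|| = 7.1251
Step 2: Compute scaling factor.
scale = max(0, 1 - 2.23/7.1251) = 0.687
Step 3: prox(x) = [4.3026, 1.7663, 1.5263]
||prox(x)|| = 4.8951
Step 4: Proximal objective.
0.5*||prox-x||^2 = 2.4865
lambda*||prox|| = 10.9161
Total = 13.4025


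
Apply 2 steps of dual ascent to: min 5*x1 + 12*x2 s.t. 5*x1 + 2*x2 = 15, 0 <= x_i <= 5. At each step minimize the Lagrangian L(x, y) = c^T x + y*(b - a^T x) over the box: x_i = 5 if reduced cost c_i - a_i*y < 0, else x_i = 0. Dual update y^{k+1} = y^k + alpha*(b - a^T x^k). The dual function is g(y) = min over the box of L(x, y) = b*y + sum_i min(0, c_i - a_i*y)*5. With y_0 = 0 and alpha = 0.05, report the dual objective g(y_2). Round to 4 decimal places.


Dual ascent for LP: min 5*x1 + 12*x2, 5*x1 + 2*x2 = 15, 0 <= x_i <= 5
Step 1: y^k = 0.0, reduced costs: (5.0, 12.0)
  x^k = (0.0, 0.0), subgradient = b - a^T x = 15.0
  y^{k+1} = 0.0 + 0.05*15.0 = 0.75
Step 2: y^k = 0.75, reduced costs: (1.25, 10.5)
  x^k = (0.0, 0.0), subgradient = b - a^T x = 15.0
  y^{k+1} = 0.75 + 0.05*15.0 = 1.5
Dual objective at y_2 = 1.5: reduced costs (-2.5, 9.0), box minimizer x = (5.0, 0.0)
g(y_2) = b*y + (c1 - a1*y)*x1 + (c2 - a2*y)*x2 = 15*1.5 + (-2.5)*5.0 + 9.0*0.0 = 22.5 - 12.5 + 0.0 = 10.0


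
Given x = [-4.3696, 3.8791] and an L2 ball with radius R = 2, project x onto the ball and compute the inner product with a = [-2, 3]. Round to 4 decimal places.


Step 1: Compute ||x|| (intermediates to 6 decimals).
||x|| = sqrt((-4.3696)^2 + 3.8791^2) = 5.843015
Step 2: Project.
Since ||x|| > R, scale = R/||x|| = 2/5.843015 = 0.342289, proj(x) = scale * x
proj(x) = [-1.495666, 1.327773]
Step 3: Dot product.
a^T * proj(x) = -2*(-1.495666) + 3*1.327773 = 6.9747


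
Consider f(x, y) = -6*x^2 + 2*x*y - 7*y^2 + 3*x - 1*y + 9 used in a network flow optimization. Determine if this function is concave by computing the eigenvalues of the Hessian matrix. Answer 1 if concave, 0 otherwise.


The Hessian of f(x,y) = -6*x^2 + 2*x*y - 7*y^2 + 3*x - 1*y + 9 is:
H = [[-12, 2], [2, -14]]
Trace = -12 - 14 = -26
Determinant = -12*-14 - (2)^2 = 164
Discriminant = (-26)^2 - 4*164 = 20.0
Eigenvalues: lambda_1 = -15.2361, lambda_2 = -10.7639
The function is concave.

1


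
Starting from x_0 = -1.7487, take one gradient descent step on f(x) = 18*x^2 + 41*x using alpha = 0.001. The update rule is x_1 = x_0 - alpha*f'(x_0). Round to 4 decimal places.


We compute the gradient at x_0 and apply the update.
f'(x) = 36*x + 41
f'(-1.7487) = 36*-1.7487 + 41 = -21.9532
x_1 = -1.7487 - 0.001*-21.9532 = -1.7267


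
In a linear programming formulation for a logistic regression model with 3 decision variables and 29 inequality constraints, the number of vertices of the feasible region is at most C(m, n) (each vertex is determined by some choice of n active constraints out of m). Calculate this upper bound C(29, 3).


Each vertex corresponds to some choice of n active constraints out of m, so the number of vertices is at most C(m, n) = m! / (n!(m-n)!).
m = 29, n = 3
Numerator: 29 * 28 * 27
Denominator: 3! = 6
C(29, 3) = 3654


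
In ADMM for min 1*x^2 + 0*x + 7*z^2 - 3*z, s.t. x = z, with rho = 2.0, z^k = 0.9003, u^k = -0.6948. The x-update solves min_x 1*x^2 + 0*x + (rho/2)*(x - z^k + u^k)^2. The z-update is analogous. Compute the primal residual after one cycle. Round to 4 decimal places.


ADMM iteration with rho = 2.0, z^k = 0.9003, u^k = -0.6948
Step 1: x-update.
Minimize 1*x^2 + 0*x + (2.0/2)*(x - 0.9003 - 0.6948)^2
FOC: (2*1 + 2.0)*x = 0 + 2.0*(0.9003 + 0.6948)
x^{k+1} = 0.7976
Step 2: z-update.
Minimize 7*z^2 - 3*z + (2.0/2)*(0.7976 - z - 0.6948)^2
FOC: (2*7 + 2.0)*z = 3 + 2.0*(0.7976 - 0.6948)
z^{k+1} = 0.2003
Step 3: u-update.
u^{k+1} = -0.6948 + 0.7976 - 0.2003 = -0.0976
Step 4: Primal residual = |0.7976 - 0.2003| = 0.5972


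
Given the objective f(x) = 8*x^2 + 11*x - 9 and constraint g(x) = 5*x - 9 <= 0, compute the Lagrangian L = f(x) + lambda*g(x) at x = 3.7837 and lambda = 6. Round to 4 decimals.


Step 1: Evaluate f(x).
f(3.7837) = 8*3.7837^2 + 11*3.7837 - 9 = 147.1518
Step 2: Evaluate g(x).
g(3.7837) = 5*3.7837 - 9 = 9.9185
Step 3: Compute Lagrangian.
L = 147.1518 + 6*9.9185 = 206.6628


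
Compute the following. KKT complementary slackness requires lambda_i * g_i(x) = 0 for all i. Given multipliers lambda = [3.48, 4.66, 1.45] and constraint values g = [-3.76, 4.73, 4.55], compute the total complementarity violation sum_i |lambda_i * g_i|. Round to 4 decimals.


KKT complementary slackness check:
lambda_1 * g_1 = 3.48 * -3.76 = -13.0848
lambda_2 * g_2 = 4.66 * 4.73 = 22.0418
lambda_3 * g_3 = 1.45 * 4.55 = 6.5975
Total violation = 13.0848 + 22.0418 + 6.5975 = 41.7241


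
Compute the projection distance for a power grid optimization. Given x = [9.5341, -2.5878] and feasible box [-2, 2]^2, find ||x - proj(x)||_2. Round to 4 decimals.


Project each component onto [-2, 2].
clip(9.5341) = 2.0, clip(-2.5878) = -2.0
Projection = [2.0, -2.0]
Squared diffs: [56.7627, 0.3455]
Distance = sqrt(57.1082) = 7.557


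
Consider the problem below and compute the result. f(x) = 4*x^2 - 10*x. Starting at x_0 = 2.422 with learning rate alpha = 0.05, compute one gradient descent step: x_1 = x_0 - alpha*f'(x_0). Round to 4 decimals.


We compute the gradient at x_0 and apply the update.
f'(x) = 8*x - 10
f'(2.422) = 8*2.422 - 10 = 9.376
x_1 = 2.422 - 0.05*9.376 = 1.9532


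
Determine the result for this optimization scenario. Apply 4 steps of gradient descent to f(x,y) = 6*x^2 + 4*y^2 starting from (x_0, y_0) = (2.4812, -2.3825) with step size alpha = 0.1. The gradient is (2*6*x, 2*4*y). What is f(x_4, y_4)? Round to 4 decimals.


Gradient descent on f(x,y) = 6*x^2 + 4*y^2.
Starting point: (2.4812, -2.3825), alpha = 0.1
Step 1: grad_x = 2*6*2.4812 = 29.7744, grad_y = 2*4*-2.3825 = -19.06
  x_1 = 2.4812 - 0.1*29.7744 = -0.4962
  y_1 = -2.3825 - 0.1*-19.06 = -0.4765
Step 2: grad_x = 2*6*-0.4962 = -5.9549, grad_y = 2*4*-0.4765 = -3.812
  x_2 = -0.4962 - 0.1*-5.9549 = 0.0992
  y_2 = -0.4765 - 0.1*-3.812 = -0.0953
Step 3: grad_x = 2*6*0.0992 = 1.191, grad_y = 2*4*-0.0953 = -0.7624
  x_3 = 0.0992 - 0.1*1.191 = -0.0198
  y_3 = -0.0953 - 0.1*-0.7624 = -0.0191
Step 4: grad_x = 2*6*-0.0198 = -0.2382, grad_y = 2*4*-0.0191 = -0.1525
  x_4 = -0.0198 - 0.1*-0.2382 = 0.004
  y_4 = -0.0191 - 0.1*-0.1525 = -0.0038
f(0.004, -0.0038) = 6*0.004^2 + 4*(-0.0038)^2 = 0.0002


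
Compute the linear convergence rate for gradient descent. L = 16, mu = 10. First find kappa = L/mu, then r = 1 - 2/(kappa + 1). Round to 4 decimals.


Step 1: Compute the condition number.
kappa = L/mu = 16/10 = 1.6
Step 2: Compute the convergence rate.
r = 1 - 2/(kappa + 1) = 1 - 2*mu/(L + mu) = (L - mu)/(L + mu) = 6/26 = 0.2308


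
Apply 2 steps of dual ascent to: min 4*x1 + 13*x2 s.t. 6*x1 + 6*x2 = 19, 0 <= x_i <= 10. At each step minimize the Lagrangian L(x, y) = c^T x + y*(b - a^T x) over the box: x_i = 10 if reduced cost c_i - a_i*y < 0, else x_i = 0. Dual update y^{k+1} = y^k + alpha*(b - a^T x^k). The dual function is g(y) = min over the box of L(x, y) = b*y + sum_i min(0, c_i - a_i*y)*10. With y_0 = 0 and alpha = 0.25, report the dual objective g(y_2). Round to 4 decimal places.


Dual ascent for LP: min 4*x1 + 13*x2, 6*x1 + 6*x2 = 19, 0 <= x_i <= 10
Step 1: y^k = 0.0, reduced costs: (4.0, 13.0)
  x^k = (0.0, 0.0), subgradient = b - a^T x = 19.0
  y^{k+1} = 0.0 + 0.25*19.0 = 4.75
Step 2: y^k = 4.75, reduced costs: (-24.5, -15.5)
  x^k = (10.0, 10.0), subgradient = b - a^T x = -101.0
  y^{k+1} = 4.75 + 0.25*-101.0 = -20.5
Dual objective at y_2 = -20.5: reduced costs (127.0, 136.0), box minimizer x = (0.0, 0.0)
g(y_2) = b*y + (c1 - a1*y)*x1 + (c2 - a2*y)*x2 = 19*(-20.5) + 127.0*0.0 + 136.0*0.0 = -389.5 + 0.0 + 0.0 = -389.5


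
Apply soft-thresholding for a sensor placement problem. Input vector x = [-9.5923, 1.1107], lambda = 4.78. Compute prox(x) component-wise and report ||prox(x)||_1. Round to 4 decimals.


Soft-thresholding with lambda = 4.78:
prox(-9.5923) = sign(-9.5923)*max(|-9.5923| - 4.78, 0) = -4.8123
prox(1.1107) = sign(1.1107)*max(|1.1107| - 4.78, 0) = 0.0
prox(x) = [-4.8123, 0.0]
||prox(x)||_1 = 4.8123 + 0.0 = 4.8123


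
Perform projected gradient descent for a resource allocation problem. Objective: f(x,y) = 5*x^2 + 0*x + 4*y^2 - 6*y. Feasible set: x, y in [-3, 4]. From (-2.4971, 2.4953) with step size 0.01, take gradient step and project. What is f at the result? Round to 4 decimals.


Step 1: Compute gradient at (-2.4971, 2.4953).
grad_x = 2*5*-2.4971 + 0 = -24.971
grad_y = 2*4*2.4953 - 6 = 13.9624
Step 2: Gradient step.
x_raw = -2.4971 - 0.01*-24.971 = -2.2474
y_raw = 2.4953 - 0.01*13.9624 = 2.3557
Step 3: Project onto [-3, 4].
x_proj = clip(-2.2474) = -2.2474
y_proj = clip(2.3557) = 2.3557
Step 4: Evaluate f.
f(-2.2474, 2.3557) = 33.3166


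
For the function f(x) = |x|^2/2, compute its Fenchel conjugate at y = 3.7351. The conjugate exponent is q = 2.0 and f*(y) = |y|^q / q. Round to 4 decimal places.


The conjugate exponent q satisfies 1/p + 1/q = 1.
p = 2, so q = 2/(2 - 1) = 2.0
|y|^q = 3.7351^2.0 = 13.951
f*(3.7351) = 13.951 / 2.0 = 6.9755


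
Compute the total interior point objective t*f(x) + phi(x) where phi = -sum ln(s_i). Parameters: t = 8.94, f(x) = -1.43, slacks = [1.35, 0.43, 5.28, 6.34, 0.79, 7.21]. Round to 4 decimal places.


Step 1: Compute log-barrier.
ln values: [0.3001, -0.844, 1.6639, 1.8469, -0.2357, 1.9755]
phi = -(0.3001 - 0.844 + 1.6639 + 1.8469 - 0.2357 + 1.9755) = -4.7067
Step 2: Compute augmented objective.
t*f(x) = 8.94*-1.43 = -12.7842
Total = -12.7842 - 4.7067 = -17.4909


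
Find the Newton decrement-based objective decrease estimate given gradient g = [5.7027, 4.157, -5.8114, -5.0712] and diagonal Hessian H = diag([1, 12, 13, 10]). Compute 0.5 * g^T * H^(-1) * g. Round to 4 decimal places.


Step 1: H is diagonal, so H^(-1) * g = [5.7027, 0.3464, -0.447, -0.5071].
Step 2: g^T H^(-1) g = sum_i g_i^2 / H_ii
  = (5.7027)^2/1 + (4.157)^2/12 + (-5.8114)^2/13 + (-5.0712)^2/10
  = 32.5208 + 1.4401 + 2.5979 + 2.5717 = 39.1304
Step 3: Objective decrease = 0.5 * g^T H^(-1) g = 19.5652


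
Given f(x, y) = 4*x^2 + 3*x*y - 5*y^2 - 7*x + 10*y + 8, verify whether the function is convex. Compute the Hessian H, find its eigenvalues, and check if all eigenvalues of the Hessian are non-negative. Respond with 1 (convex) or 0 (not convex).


The Hessian of f(x,y) = 4*x^2 + 3*x*y - 5*y^2 - 7*x + 10*y + 8 is:
H = [[8, 3], [3, -10]]
Trace = 8 - 10 = -2
Determinant = 8*-10 - (3)^2 = -89
Discriminant = (-2)^2 - 4*-89 = 360.0
Eigenvalues: lambda_1 = -10.4868, lambda_2 = 8.4868
The function is not convex.

0


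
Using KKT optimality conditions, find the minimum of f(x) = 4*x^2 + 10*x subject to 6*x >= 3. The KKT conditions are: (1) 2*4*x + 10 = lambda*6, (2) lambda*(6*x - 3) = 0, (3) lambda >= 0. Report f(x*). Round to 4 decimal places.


Step 1: Try lambda = 0 (constraint inactive).
x_unc = -10/(2*4) = -1.25
Check: 6*-1.25 = -7.5 < 3 -- violated!
Step 2: Constraint must be active: 6*x = 3
x* = 3/6 = 0.5
lambda = (2*4*0.5 + 10)/6 = 2.3333
Step 3: Compute optimal value.
f(x*) = 4*0.5^2 + 10*0.5 = 6.0


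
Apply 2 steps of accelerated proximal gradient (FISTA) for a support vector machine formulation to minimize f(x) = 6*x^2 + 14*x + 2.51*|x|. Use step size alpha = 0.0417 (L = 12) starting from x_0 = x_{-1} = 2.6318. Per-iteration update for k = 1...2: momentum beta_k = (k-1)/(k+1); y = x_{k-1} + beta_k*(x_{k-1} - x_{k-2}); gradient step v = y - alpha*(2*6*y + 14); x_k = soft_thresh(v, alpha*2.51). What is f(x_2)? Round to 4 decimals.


FISTA on f(x) = 6*x^2 + 14*x + 2.51*|x|
L = 12, alpha = 0.0417
Iteration 1: beta = 0.0, y = 2.6318 + 0.0*(2.6318 - 2.6318) = 2.6318
  grad(y) = 45.5816, v = y - alpha*grad = 0.731
  prox(v) = soft_thresh(0.731, 0.1047) = 0.6264
Iteration 2: beta = 0.3333, y = 0.6264 + 0.3333*(0.6264 - 2.6318) = -0.0421
  grad(y) = 13.4949, v = y - alpha*grad = -0.6048
  prox(v) = soft_thresh(-0.6048, 0.1047) = -0.5002
f(x_2) = 6*(-0.5002)^2 + 14*(-0.5002) + 2.51*|-0.5002| = -4.2459


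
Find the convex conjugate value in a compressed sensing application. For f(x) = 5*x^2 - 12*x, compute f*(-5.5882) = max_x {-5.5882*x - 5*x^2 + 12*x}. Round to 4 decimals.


f*(y) = sup_x {y*x - a*x^2 - b*x} = sup_x {(y-b)*x - a*x^2}
FOC: (y - b) - 2a*x = 0 => x* = (y - b)/(2a)
x* = (-5.5882 + 12)/(2*5) = 0.6412
f*(-5.5882) = (y-b)^2/(4a) = (-5.5882 + 12)^2/(4*5)
= 41.1112/20 = 2.0556


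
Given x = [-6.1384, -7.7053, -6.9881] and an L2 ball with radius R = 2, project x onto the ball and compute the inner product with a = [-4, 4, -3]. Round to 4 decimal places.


Step 1: Compute ||x|| (intermediates to 6 decimals).
||x|| = sqrt((-6.1384)^2 + (-7.7053)^2 + (-6.9881)^2) = 12.078292
Step 2: Project.
Since ||x|| > R, scale = R/||x|| = 2/12.078292 = 0.165586, proj(x) = scale * x
proj(x) = [-1.016433, -1.27589, -1.157132]
Step 3: Dot product.
a^T * proj(x) = -4*(-1.016433) + 4*(-1.27589) - 3*(-1.157132) = 2.4336


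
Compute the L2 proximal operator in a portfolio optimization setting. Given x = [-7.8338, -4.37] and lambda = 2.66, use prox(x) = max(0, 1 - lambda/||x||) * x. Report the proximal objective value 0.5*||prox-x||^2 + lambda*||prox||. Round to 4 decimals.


Step 1: Compute ||x||.
||x|| = 8.9702
Step 2: Compute scaling factor.
scale = max(0, 1 - 2.66/8.9702) = 0.7035
Step 3: prox(x) = [-5.5108, -3.0741]
||prox(x)|| = 6.3102
Step 4: Proximal objective.
0.5*||prox-x||^2 = 3.5378
lambda*||prox|| = 16.7851
Total = 20.3231


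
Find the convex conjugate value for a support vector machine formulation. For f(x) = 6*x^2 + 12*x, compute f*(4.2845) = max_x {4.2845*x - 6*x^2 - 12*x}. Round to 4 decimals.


f*(y) = sup_x {y*x - a*x^2 - b*x} = sup_x {(y-b)*x - a*x^2}
FOC: (y - b) - 2a*x = 0 => x* = (y - b)/(2a)
x* = (4.2845 - 12)/(2*6) = -0.643
f*(4.2845) = (y-b)^2/(4a) = (4.2845 - 12)^2/(4*6)
= 59.5289/24 = 2.4804


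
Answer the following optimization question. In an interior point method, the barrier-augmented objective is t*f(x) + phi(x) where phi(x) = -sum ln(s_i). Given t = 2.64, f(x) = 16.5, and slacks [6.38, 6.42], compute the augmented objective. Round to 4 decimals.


Step 1: Compute log-barrier.
ln values: [1.8532, 1.8594]
phi = -(1.8532 + 1.8594) = -3.7126
Step 2: Compute augmented objective.
t*f(x) = 2.64*16.5 = 43.56
Total = 43.56 - 3.7126 = 39.8474


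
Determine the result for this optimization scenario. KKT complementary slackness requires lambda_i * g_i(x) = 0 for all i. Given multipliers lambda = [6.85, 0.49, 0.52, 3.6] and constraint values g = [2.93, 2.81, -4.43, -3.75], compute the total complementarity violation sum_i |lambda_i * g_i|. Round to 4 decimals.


KKT complementary slackness check:
lambda_1 * g_1 = 6.85 * 2.93 = 20.0705
lambda_2 * g_2 = 0.49 * 2.81 = 1.3769
lambda_3 * g_3 = 0.52 * -4.43 = -2.3036
lambda_4 * g_4 = 3.6 * -3.75 = -13.5
Total violation = 20.0705 + 1.3769 + 2.3036 + 13.5 = 37.251


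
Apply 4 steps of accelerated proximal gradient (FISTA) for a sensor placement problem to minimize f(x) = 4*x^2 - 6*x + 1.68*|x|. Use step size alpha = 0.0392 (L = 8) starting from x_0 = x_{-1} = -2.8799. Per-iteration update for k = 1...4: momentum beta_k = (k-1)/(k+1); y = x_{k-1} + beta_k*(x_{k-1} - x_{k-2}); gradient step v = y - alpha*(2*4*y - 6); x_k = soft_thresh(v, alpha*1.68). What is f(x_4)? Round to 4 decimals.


FISTA on f(x) = 4*x^2 - 6*x + 1.68*|x|
L = 8, alpha = 0.0392
Iteration 1: beta = 0.0, y = -2.8799 + 0.0*(-2.8799 + 2.8799) = -2.8799
  grad(y) = -29.0392, v = y - alpha*grad = -1.7416
  prox(v) = soft_thresh(-1.7416, 0.0659) = -1.6757
Iteration 2: beta = 0.3333, y = -1.6757 + 0.3333*(-1.6757 + 2.8799) = -1.2743
  grad(y) = -16.1945, v = y - alpha*grad = -0.6395
  prox(v) = soft_thresh(-0.6395, 0.0659) = -0.5736
Iteration 3: beta = 0.5, y = -0.5736 + 0.5*(-0.5736 + 1.6757) = -0.0226
  grad(y) = -6.1807, v = y - alpha*grad = 0.2197
  prox(v) = soft_thresh(0.2197, 0.0659) = 0.1538
Iteration 4: beta = 0.6, y = 0.1538 + 0.6*(0.1538 + 0.5736) = 0.5903
  grad(y) = -1.2775, v = y - alpha*grad = 0.6404
  prox(v) = soft_thresh(0.6404, 0.0659) = 0.5745
f(x_4) = 4*0.5745^2 - 6*0.5745 + 1.68*|0.5745| = -1.1616


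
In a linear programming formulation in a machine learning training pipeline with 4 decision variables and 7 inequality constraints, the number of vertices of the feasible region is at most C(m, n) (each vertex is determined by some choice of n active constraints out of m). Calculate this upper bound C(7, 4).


Each vertex corresponds to some choice of n active constraints out of m, so the number of vertices is at most C(m, n) = m! / (n!(m-n)!).
m = 7, n = 4
Numerator: 7 * 6 * 5 * 4
Denominator: 4! = 24
C(7, 4) = 35


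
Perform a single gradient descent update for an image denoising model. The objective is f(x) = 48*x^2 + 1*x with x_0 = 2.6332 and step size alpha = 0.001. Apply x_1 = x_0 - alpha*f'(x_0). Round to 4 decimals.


We compute the gradient at x_0 and apply the update.
f'(x) = 96*x + 1
f'(2.6332) = 96*2.6332 + 1 = 253.7872
x_1 = 2.6332 - 0.001*253.7872 = 2.3794


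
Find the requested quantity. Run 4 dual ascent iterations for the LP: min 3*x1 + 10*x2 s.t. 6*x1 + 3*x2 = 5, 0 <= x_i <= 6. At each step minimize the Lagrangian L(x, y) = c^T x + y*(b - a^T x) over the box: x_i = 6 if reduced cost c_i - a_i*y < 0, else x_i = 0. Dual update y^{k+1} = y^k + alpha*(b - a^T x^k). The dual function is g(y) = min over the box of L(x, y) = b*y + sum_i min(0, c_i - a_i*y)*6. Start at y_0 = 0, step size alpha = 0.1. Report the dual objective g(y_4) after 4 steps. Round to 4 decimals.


Dual ascent for LP: min 3*x1 + 10*x2, 6*x1 + 3*x2 = 5, 0 <= x_i <= 6
Step 1: y^k = 0.0, reduced costs: (3.0, 10.0)
  x^k = (0.0, 0.0), subgradient = b - a^T x = 5.0
  y^{k+1} = 0.0 + 0.1*5.0 = 0.5
Step 2: y^k = 0.5, reduced costs: (0.0, 8.5)
  x^k = (0.0, 0.0), subgradient = b - a^T x = 5.0
  y^{k+1} = 0.5 + 0.1*5.0 = 1.0
Step 3: y^k = 1.0, reduced costs: (-3.0, 7.0)
  x^k = (6.0, 0.0), subgradient = b - a^T x = -31.0
  y^{k+1} = 1.0 + 0.1*-31.0 = -2.1
Step 4: y^k = -2.1, reduced costs: (15.6, 16.3)
  x^k = (0.0, 0.0), subgradient = b - a^T x = 5.0
  y^{k+1} = -2.1 + 0.1*5.0 = -1.6
Dual objective at y_4 = -1.6: reduced costs (12.6, 14.8), box minimizer x = (0.0, 0.0)
g(y_4) = b*y + (c1 - a1*y)*x1 + (c2 - a2*y)*x2 = 5*(-1.6) + 12.6*0.0 + 14.8*0.0 = -8.0 + 0.0 + 0.0 = -8.0


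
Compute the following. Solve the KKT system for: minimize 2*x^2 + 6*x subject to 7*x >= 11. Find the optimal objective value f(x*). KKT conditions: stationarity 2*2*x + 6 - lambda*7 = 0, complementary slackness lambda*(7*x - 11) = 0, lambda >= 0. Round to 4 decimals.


Step 1: Try lambda = 0 (constraint inactive).
x_unc = -6/(2*2) = -1.5
Check: 7*-1.5 = -10.5 < 11 -- violated!
Step 2: Constraint must be active: 7*x = 11
x* = 11/7 = 1.5714 (rounded; the exact value 11/7 is used below)
lambda = (2*2*(11/7) + 6)/7 = 1.7551
Step 3: Compute optimal value.
f(x*) = 2*(11/7)^2 + 6*(11/7) = 14.3673


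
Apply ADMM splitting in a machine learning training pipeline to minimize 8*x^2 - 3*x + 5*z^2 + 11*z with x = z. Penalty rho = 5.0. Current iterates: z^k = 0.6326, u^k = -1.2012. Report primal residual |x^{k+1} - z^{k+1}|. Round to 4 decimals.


ADMM iteration with rho = 5.0, z^k = 0.6326, u^k = -1.2012
Step 1: x-update.
Minimize 8*x^2 - 3*x + (5.0/2)*(x - 0.6326 - 1.2012)^2
FOC: (2*8 + 5.0)*x = 3 + 5.0*(0.6326 + 1.2012)
x^{k+1} = 0.5795
Step 2: z-update.
Minimize 5*z^2 + 11*z + (5.0/2)*(0.5795 - z - 1.2012)^2
FOC: (2*5 + 5.0)*z = -11 + 5.0*(0.5795 - 1.2012)
z^{k+1} = -0.9406
Step 3: u-update.
u^{k+1} = -1.2012 + 0.5795 + 0.9406 = 0.3189
Step 4: Primal residual = |0.5795 + 0.9406| = 1.5201


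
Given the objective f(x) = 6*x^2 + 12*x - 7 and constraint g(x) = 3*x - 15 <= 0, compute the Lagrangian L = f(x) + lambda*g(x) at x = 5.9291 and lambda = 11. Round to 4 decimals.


Step 1: Evaluate f(x).
f(5.9291) = 6*5.9291^2 + 12*5.9291 - 7 = 275.0746
Step 2: Evaluate g(x).
g(5.9291) = 3*5.9291 - 15 = 2.7873
Step 3: Compute Lagrangian.
L = 275.0746 + 11*2.7873 = 305.7349


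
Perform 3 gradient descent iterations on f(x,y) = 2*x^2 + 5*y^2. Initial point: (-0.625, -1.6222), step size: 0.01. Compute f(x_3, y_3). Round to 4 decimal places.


Gradient descent on f(x,y) = 2*x^2 + 5*y^2.
Starting point: (-0.625, -1.6222), alpha = 0.01
Step 1: grad_x = 2*2*-0.625 = -2.5, grad_y = 2*5*-1.6222 = -16.222
  x_1 = -0.625 - 0.01*-2.5 = -0.6
  y_1 = -1.6222 - 0.01*-16.222 = -1.46
Step 2: grad_x = 2*2*-0.6 = -2.4, grad_y = 2*5*-1.46 = -14.5998
  x_2 = -0.6 - 0.01*-2.4 = -0.576
  y_2 = -1.46 - 0.01*-14.5998 = -1.314
Step 3: grad_x = 2*2*-0.576 = -2.304, grad_y = 2*5*-1.314 = -13.1398
  x_3 = -0.576 - 0.01*-2.304 = -0.553
  y_3 = -1.314 - 0.01*-13.1398 = -1.1826
f(-0.553, -1.1826) = 2*(-0.553)^2 + 5*(-1.1826)^2 = 7.6041


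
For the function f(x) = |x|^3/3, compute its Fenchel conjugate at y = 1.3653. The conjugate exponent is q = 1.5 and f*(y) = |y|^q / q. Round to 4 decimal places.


The conjugate exponent q satisfies 1/p + 1/q = 1.
p = 3, so q = 3/(3 - 1) = 1.5
|y|^q = 1.3653^1.5 = 1.5953
f*(1.3653) = 1.5953 / 1.5 = 1.0635


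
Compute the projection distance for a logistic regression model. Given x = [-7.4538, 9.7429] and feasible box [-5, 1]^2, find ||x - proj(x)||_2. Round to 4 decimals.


Project each component onto [-5, 1].
clip(-7.4538) = -5.0, clip(9.7429) = 1.0
Projection = [-5.0, 1.0]
Squared diffs: [6.0211, 76.4383]
Distance = sqrt(82.4594) = 9.0807


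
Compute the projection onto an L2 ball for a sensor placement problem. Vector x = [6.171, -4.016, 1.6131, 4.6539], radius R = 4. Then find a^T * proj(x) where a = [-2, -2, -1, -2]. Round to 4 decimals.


Step 1: Compute ||x|| (intermediates to 6 decimals).
||x|| = sqrt(6.171^2 + (-4.016)^2 + 1.6131^2 + 4.6539^2) = 8.858351
Step 2: Project.
Since ||x|| > R, scale = R/||x|| = 4/8.858351 = 0.451551, proj(x) = scale * x
proj(x) = [2.786521, -1.813429, 0.728397, 2.101473]
Step 3: Dot product.
a^T * proj(x) = -2*2.786521 - 2*(-1.813429) - 1*0.728397 - 2*2.101473 = -6.8775


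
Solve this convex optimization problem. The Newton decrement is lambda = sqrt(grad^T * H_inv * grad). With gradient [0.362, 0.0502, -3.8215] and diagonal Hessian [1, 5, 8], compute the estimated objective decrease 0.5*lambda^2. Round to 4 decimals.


Step 1: H is diagonal, so H^(-1) * g = [0.362, 0.01, -0.4777].
Step 2: g^T H^(-1) g = sum_i g_i^2 / H_ii
  = (0.362)^2/1 + (0.0502)^2/5 + (-3.8215)^2/8
  = 0.131 + 0.0005 + 1.8255 = 1.957
Step 3: Objective decrease = 0.5 * g^T H^(-1) g = 0.9785


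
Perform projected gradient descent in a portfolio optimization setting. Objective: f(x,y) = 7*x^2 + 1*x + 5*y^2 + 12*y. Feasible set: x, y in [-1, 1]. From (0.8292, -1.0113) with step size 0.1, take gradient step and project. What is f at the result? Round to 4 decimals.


Step 1: Compute gradient at (0.8292, -1.0113).
grad_x = 2*7*0.8292 + 1 = 12.6088
grad_y = 2*5*-1.0113 + 12 = 1.887
Step 2: Gradient step.
x_raw = 0.8292 - 0.1*12.6088 = -0.4317
y_raw = -1.0113 - 0.1*1.887 = -1.2
Step 3: Project onto [-1, 1].
x_proj = clip(-0.4317) = -0.4317
y_proj = clip(-1.2) = -1.0
Step 4: Evaluate f.
f(-0.4317, -1.0) = -6.1272


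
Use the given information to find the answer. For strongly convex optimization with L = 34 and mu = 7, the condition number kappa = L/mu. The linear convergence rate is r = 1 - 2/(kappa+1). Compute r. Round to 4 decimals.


Step 1: Compute the condition number.
kappa = L/mu = 34/7 = 4.8571
Step 2: Compute the convergence rate.
r = 1 - 2/(kappa + 1) = 1 - 2*mu/(L + mu) = (L - mu)/(L + mu) = 27/41 = 0.6585


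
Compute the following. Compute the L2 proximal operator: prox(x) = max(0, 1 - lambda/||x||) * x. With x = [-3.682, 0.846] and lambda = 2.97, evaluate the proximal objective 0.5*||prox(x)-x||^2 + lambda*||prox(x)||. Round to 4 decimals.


Step 1: Compute ||x||.
||x|| = 3.7779
Step 2: Compute scaling factor.
scale = max(0, 1 - 2.97/3.7779) = 0.2139
Step 3: prox(x) = [-0.7874, 0.1809]
||prox(x)|| = 0.8079
Step 4: Proximal objective.
0.5*||prox-x||^2 = 4.4105
lambda*||prox|| = 2.3995
Total = 6.81


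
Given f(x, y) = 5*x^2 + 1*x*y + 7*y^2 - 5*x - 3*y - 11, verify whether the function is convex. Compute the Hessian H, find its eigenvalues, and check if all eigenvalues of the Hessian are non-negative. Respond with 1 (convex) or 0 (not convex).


The Hessian of f(x,y) = 5*x^2 + 1*x*y + 7*y^2 - 5*x - 3*y - 11 is:
H = [[10, 1], [1, 14]]
Trace = 10 + 14 = 24
Determinant = 10*14 - (1)^2 = 139
Discriminant = (24)^2 - 4*139 = 20.0
Eigenvalues: lambda_1 = 9.7639, lambda_2 = 14.2361
The function is convex.

1


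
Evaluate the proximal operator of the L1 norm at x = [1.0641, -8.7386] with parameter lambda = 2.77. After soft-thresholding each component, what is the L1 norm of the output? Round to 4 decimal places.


Soft-thresholding with lambda = 2.77:
prox(1.0641) = sign(1.0641)*max(|1.0641| - 2.77, 0) = 0.0
prox(-8.7386) = sign(-8.7386)*max(|-8.7386| - 2.77, 0) = -5.9686
prox(x) = [0.0, -5.9686]
||prox(x)||_1 = 0.0 + 5.9686 = 5.9686


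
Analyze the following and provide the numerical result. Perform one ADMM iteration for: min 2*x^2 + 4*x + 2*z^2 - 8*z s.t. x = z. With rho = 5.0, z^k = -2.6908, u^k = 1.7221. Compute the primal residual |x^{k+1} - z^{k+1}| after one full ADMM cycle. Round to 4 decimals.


ADMM iteration with rho = 5.0, z^k = -2.6908, u^k = 1.7221
Step 1: x-update.
Minimize 2*x^2 + 4*x + (5.0/2)*(x + 2.6908 + 1.7221)^2
FOC: (2*2 + 5.0)*x = -4 + 5.0*(-2.6908 - 1.7221)
x^{k+1} = -2.8961
Step 2: z-update.
Minimize 2*z^2 - 8*z + (5.0/2)*(-2.8961 - z + 1.7221)^2
FOC: (2*2 + 5.0)*z = 8 + 5.0*(-2.8961 + 1.7221)
z^{k+1} = 0.2367
Step 3: u-update.
u^{k+1} = 1.7221 - 2.8961 - 0.2367 = -1.4106
Step 4: Primal residual = |-2.8961 - 0.2367| = 3.1327


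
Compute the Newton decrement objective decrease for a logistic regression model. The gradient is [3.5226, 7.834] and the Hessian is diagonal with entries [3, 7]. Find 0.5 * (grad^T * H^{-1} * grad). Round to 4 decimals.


Step 1: H is diagonal, so H^(-1) * g = [1.1742, 1.1191].
Step 2: g^T H^(-1) g = sum_i g_i^2 / H_ii
  = (3.5226)^2/3 + (7.834)^2/7
  = 4.1362 + 8.7674 = 12.9036
Step 3: Objective decrease = 0.5 * g^T H^(-1) g = 6.4518


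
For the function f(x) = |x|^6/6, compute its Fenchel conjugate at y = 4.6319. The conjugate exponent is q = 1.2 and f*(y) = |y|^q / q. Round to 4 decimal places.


The conjugate exponent q satisfies 1/p + 1/q = 1.
p = 6, so q = 6/(6 - 1) = 1.2
|y|^q = 4.6319^1.2 = 6.2938
f*(4.6319) = 6.2938 / 1.2 = 5.2448


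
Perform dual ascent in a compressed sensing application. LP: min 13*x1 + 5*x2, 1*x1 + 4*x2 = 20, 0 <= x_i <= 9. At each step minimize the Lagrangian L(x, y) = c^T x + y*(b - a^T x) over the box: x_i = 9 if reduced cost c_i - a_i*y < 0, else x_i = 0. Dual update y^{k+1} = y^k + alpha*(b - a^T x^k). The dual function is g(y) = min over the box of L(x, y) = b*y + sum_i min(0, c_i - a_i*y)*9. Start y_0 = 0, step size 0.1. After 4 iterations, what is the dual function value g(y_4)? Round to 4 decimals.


Dual ascent for LP: min 13*x1 + 5*x2, 1*x1 + 4*x2 = 20, 0 <= x_i <= 9
Step 1: y^k = 0.0, reduced costs: (13.0, 5.0)
  x^k = (0.0, 0.0), subgradient = b - a^T x = 20.0
  y^{k+1} = 0.0 + 0.1*20.0 = 2.0
Step 2: y^k = 2.0, reduced costs: (11.0, -3.0)
  x^k = (0.0, 9.0), subgradient = b - a^T x = -16.0
  y^{k+1} = 2.0 + 0.1*-16.0 = 0.4
Step 3: y^k = 0.4, reduced costs: (12.6, 3.4)
  x^k = (0.0, 0.0), subgradient = b - a^T x = 20.0
  y^{k+1} = 0.4 + 0.1*20.0 = 2.4
Step 4: y^k = 2.4, reduced costs: (10.6, -4.6)
  x^k = (0.0, 9.0), subgradient = b - a^T x = -16.0
  y^{k+1} = 2.4 + 0.1*-16.0 = 0.8
Dual objective at y_4 = 0.8: reduced costs (12.2, 1.8), box minimizer x = (0.0, 0.0)
g(y_4) = b*y + (c1 - a1*y)*x1 + (c2 - a2*y)*x2 = 20*0.8 + 12.2*0.0 + 1.8*0.0 = 16.0 + 0.0 + 0.0 = 16.0


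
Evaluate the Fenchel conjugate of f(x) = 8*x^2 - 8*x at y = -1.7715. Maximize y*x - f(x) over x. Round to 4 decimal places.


f*(y) = sup_x {y*x - a*x^2 - b*x} = sup_x {(y-b)*x - a*x^2}
FOC: (y - b) - 2a*x = 0 => x* = (y - b)/(2a)
x* = (-1.7715 + 8)/(2*8) = 0.3893
f*(-1.7715) = (y-b)^2/(4a) = (-1.7715 + 8)^2/(4*8)
= 38.7942/32 = 1.2123


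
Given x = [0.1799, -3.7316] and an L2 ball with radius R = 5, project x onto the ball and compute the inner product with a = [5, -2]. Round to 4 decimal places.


Step 1: Compute ||x|| (intermediates to 6 decimals).
||x|| = sqrt(0.1799^2 + (-3.7316)^2) = 3.735934
Step 2: Project.
Since ||x|| <= R, proj = x (no scaling needed).
proj(x) = [0.1799, -3.7316]
Step 3: Dot product.
a^T * proj(x) = 5*0.1799 - 2*(-3.7316) = 8.3627


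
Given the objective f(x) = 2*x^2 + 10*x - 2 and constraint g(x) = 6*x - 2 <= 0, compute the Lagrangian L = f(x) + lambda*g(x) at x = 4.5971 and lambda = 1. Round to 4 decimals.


Step 1: Evaluate f(x).
f(4.5971) = 2*4.5971^2 + 10*4.5971 - 2 = 86.2377
Step 2: Evaluate g(x).
g(4.5971) = 6*4.5971 - 2 = 25.5826
Step 3: Compute Lagrangian.
L = 86.2377 + 1*25.5826 = 111.8203


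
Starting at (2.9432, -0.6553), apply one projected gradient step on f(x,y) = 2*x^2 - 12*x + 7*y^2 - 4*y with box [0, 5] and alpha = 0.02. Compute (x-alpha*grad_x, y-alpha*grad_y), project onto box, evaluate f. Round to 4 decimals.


Step 1: Compute gradient at (2.9432, -0.6553).
grad_x = 2*2*2.9432 - 12 = -0.2272
grad_y = 2*7*-0.6553 - 4 = -13.1742
Step 2: Gradient step.
x_raw = 2.9432 - 0.02*-0.2272 = 2.9477
y_raw = -0.6553 - 0.02*-13.1742 = -0.3918
Step 3: Project onto [0, 5].
x_proj = clip(2.9477) = 2.9477
y_proj = clip(-0.3918) = 0.0
Step 4: Evaluate f.
f(2.9477, 0.0) = -17.9945


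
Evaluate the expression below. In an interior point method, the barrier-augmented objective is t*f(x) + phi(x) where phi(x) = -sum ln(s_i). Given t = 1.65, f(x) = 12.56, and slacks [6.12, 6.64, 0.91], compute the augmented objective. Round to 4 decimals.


Step 1: Compute log-barrier.
ln values: [1.8116, 1.8931, -0.0943]
phi = -(1.8116 + 1.8931 - 0.0943) = -3.6104
Step 2: Compute augmented objective.
t*f(x) = 1.65*12.56 = 20.724
Total = 20.724 - 3.6104 = 17.1136


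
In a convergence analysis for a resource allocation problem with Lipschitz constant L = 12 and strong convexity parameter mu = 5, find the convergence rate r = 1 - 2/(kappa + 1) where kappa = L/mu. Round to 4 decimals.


Step 1: Compute the condition number.
kappa = L/mu = 12/5 = 2.4
Step 2: Compute the convergence rate.
r = 1 - 2/(kappa + 1) = 1 - 2*mu/(L + mu) = (L - mu)/(L + mu) = 7/17 = 0.4118


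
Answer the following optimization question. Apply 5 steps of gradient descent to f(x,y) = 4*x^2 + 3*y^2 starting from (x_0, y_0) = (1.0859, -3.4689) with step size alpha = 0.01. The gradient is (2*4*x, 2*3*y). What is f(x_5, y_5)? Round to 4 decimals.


Gradient descent on f(x,y) = 4*x^2 + 3*y^2.
Starting point: (1.0859, -3.4689), alpha = 0.01
Step 1: grad_x = 2*4*1.0859 = 8.6872, grad_y = 2*3*-3.4689 = -20.8134
  x_1 = 1.0859 - 0.01*8.6872 = 0.999
  y_1 = -3.4689 - 0.01*-20.8134 = -3.2608
Step 2: grad_x = 2*4*0.999 = 7.9922, grad_y = 2*3*-3.2608 = -19.5646
  x_2 = 0.999 - 0.01*7.9922 = 0.9191
  y_2 = -3.2608 - 0.01*-19.5646 = -3.0651
Step 3: grad_x = 2*4*0.9191 = 7.3528, grad_y = 2*3*-3.0651 = -18.3907
  x_3 = 0.9191 - 0.01*7.3528 = 0.8456
  y_3 = -3.0651 - 0.01*-18.3907 = -2.8812
Step 4: grad_x = 2*4*0.8456 = 6.7646, grad_y = 2*3*-2.8812 = -17.2873
  x_4 = 0.8456 - 0.01*6.7646 = 0.7779
  y_4 = -2.8812 - 0.01*-17.2873 = -2.7083
Step 5: grad_x = 2*4*0.7779 = 6.2234, grad_y = 2*3*-2.7083 = -16.25
  x_5 = 0.7779 - 0.01*6.2234 = 0.7157
  y_5 = -2.7083 - 0.01*-16.25 = -2.5458
f(0.7157, -2.5458) = 4*0.7157^2 + 3*(-2.5458)^2 = 21.4928


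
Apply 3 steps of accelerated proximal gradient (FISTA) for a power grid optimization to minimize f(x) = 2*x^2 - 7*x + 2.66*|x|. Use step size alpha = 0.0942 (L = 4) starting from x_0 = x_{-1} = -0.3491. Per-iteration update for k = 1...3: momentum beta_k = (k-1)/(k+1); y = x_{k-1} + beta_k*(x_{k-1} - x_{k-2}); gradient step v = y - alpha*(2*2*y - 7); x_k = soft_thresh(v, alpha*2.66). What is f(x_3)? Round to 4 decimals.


FISTA on f(x) = 2*x^2 - 7*x + 2.66*|x|
L = 4, alpha = 0.0942
Iteration 1: beta = 0.0, y = -0.3491 + 0.0*(-0.3491 + 0.3491) = -0.3491
  grad(y) = -8.3964, v = y - alpha*grad = 0.4418
  prox(v) = soft_thresh(0.4418, 0.2506) = 0.1913
Iteration 2: beta = 0.3333, y = 0.1913 + 0.3333*(0.1913 + 0.3491) = 0.3714
  grad(y) = -5.5144, v = y - alpha*grad = 0.8909
  prox(v) = soft_thresh(0.8909, 0.2506) = 0.6403
Iteration 3: beta = 0.5, y = 0.6403 + 0.5*(0.6403 - 0.1913) = 0.8648
  grad(y) = -3.5409, v = y - alpha*grad = 1.1983
  prox(v) = soft_thresh(1.1983, 0.2506) = 0.9478
f(x_3) = 2*0.9478^2 - 7*0.9478 + 2.66*|0.9478| = -2.3168


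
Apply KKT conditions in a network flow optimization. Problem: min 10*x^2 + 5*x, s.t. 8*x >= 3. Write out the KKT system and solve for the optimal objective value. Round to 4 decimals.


Step 1: Try lambda = 0 (constraint inactive).
x_unc = -5/(2*10) = -0.25
Check: 8*-0.25 = -2.0 < 3 -- violated!
Step 2: Constraint must be active: 8*x = 3
x* = 3/8 = 0.375
lambda = (2*10*0.375 + 5)/8 = 1.5625
Step 3: Compute optimal value.
f(x*) = 10*0.375^2 + 5*0.375 = 3.2813


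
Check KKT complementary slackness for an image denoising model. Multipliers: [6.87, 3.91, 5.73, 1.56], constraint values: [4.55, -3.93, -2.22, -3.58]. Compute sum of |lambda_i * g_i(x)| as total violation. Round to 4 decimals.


KKT complementary slackness check:
lambda_1 * g_1 = 6.87 * 4.55 = 31.2585
lambda_2 * g_2 = 3.91 * -3.93 = -15.3663
lambda_3 * g_3 = 5.73 * -2.22 = -12.7206
lambda_4 * g_4 = 1.56 * -3.58 = -5.5848
Total violation = 31.2585 + 15.3663 + 12.7206 + 5.5848 = 64.9302


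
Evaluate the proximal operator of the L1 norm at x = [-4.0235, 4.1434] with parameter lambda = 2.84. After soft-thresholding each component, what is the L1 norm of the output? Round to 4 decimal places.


Soft-thresholding with lambda = 2.84:
prox(-4.0235) = sign(-4.0235)*max(|-4.0235| - 2.84, 0) = -1.1835
prox(4.1434) = sign(4.1434)*max(|4.1434| - 2.84, 0) = 1.3034
prox(x) = [-1.1835, 1.3034]
||prox(x)||_1 = 1.1835 + 1.3034 = 2.4869


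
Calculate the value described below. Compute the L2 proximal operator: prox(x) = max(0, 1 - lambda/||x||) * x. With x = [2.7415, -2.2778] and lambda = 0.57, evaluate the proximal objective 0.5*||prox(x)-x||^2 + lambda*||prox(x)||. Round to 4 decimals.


Step 1: Compute ||x||.
||x|| = 3.5643
Step 2: Compute scaling factor.
scale = max(0, 1 - 0.57/3.5643) = 0.8401
Step 3: prox(x) = [2.3031, -1.9135]
||prox(x)|| = 2.9943
Step 4: Proximal objective.
0.5*||prox-x||^2 = 0.1625
lambda*||prox|| = 1.7068
Total = 1.8692


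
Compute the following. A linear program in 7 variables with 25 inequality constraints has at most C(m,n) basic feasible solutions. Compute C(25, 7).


Each vertex corresponds to some choice of n active constraints out of m, so the number of vertices is at most C(m, n) = m! / (n!(m-n)!).
m = 25, n = 7
Numerator: 25 * 24 * 23 * 22 * 21 * 20 * 19
Denominator: 7! = 5040
C(25, 7) = 480700


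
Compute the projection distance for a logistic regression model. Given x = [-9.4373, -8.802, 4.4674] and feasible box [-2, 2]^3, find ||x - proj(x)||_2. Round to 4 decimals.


Project each component onto [-2, 2].
clip(-9.4373) = -2.0, clip(-8.802) = -2.0, clip(4.4674) = 2.0
Projection = [-2.0, -2.0, 2.0]
Squared diffs: [55.3134, 46.2672, 6.0881]
Distance = sqrt(107.6687) = 10.3764


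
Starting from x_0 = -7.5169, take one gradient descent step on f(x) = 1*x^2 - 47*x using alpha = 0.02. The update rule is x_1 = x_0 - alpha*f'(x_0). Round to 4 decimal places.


We compute the gradient at x_0 and apply the update.
f'(x) = 2*x - 47
f'(-7.5169) = 2*-7.5169 - 47 = -62.0338
x_1 = -7.5169 - 0.02*-62.0338 = -6.2762


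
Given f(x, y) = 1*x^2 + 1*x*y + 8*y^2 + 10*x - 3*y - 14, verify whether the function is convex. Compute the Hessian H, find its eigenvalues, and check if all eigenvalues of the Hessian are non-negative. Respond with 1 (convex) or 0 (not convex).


The Hessian of f(x,y) = 1*x^2 + 1*x*y + 8*y^2 + 10*x - 3*y - 14 is:
H = [[2, 1], [1, 16]]
Trace = 2 + 16 = 18
Determinant = 2*16 - (1)^2 = 31
Discriminant = (18)^2 - 4*31 = 200.0
Eigenvalues: lambda_1 = 1.9289, lambda_2 = 16.0711
The function is convex.

1


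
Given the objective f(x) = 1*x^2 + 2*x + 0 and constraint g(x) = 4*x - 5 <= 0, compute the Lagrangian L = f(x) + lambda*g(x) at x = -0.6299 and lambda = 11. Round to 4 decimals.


Step 1: Evaluate f(x).
f(-0.6299) = 1*(-0.6299)^2 + 2*(-0.6299) + 0 = -0.863
Step 2: Evaluate g(x).
g(-0.6299) = 4*-0.6299 - 5 = -7.5196
Step 3: Compute Lagrangian.
L = -0.863 + 11*-7.5196 = -83.5786


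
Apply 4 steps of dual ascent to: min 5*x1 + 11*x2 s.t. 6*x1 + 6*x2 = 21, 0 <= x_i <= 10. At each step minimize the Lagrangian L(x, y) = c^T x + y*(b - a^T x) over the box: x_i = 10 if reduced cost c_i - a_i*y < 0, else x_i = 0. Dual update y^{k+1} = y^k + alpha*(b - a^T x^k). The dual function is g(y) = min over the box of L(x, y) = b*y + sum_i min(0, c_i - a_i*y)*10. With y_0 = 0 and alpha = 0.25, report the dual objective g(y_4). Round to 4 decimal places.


Dual ascent for LP: min 5*x1 + 11*x2, 6*x1 + 6*x2 = 21, 0 <= x_i <= 10
Step 1: y^k = 0.0, reduced costs: (5.0, 11.0)
  x^k = (0.0, 0.0), subgradient = b - a^T x = 21.0
  y^{k+1} = 0.0 + 0.25*21.0 = 5.25
Step 2: y^k = 5.25, reduced costs: (-26.5, -20.5)
  x^k = (10.0, 10.0), subgradient = b - a^T x = -99.0
  y^{k+1} = 5.25 + 0.25*-99.0 = -19.5
Step 3: y^k = -19.5, reduced costs: (122.0, 128.0)
  x^k = (0.0, 0.0), subgradient = b - a^T x = 21.0
  y^{k+1} = -19.5 + 0.25*21.0 = -14.25
Step 4: y^k = -14.25, reduced costs: (90.5, 96.5)
  x^k = (0.0, 0.0), subgradient = b - a^T x = 21.0
  y^{k+1} = -14.25 + 0.25*21.0 = -9.0
Dual objective at y_4 = -9.0: reduced costs (59.0, 65.0), box minimizer x = (0.0, 0.0)
g(y_4) = b*y + (c1 - a1*y)*x1 + (c2 - a2*y)*x2 = 21*(-9.0) + 59.0*0.0 + 65.0*0.0 = -189.0 + 0.0 + 0.0 = -189.0


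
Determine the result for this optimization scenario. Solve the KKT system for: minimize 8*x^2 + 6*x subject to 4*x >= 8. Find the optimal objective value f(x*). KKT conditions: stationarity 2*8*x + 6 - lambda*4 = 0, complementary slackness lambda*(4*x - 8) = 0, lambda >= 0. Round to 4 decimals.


Step 1: Try lambda = 0 (constraint inactive).
x_unc = -6/(2*8) = -0.375
Check: 4*-0.375 = -1.5 < 8 -- violated!
Step 2: Constraint must be active: 4*x = 8
x* = 8/4 = 2.0
lambda = (2*8*2.0 + 6)/4 = 9.5
Step 3: Compute optimal value.
f(x*) = 8*2.0^2 + 6*2.0 = 44.0


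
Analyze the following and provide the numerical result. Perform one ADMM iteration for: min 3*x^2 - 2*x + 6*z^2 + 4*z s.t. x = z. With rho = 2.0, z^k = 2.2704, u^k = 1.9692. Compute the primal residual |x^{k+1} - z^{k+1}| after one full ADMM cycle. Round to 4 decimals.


ADMM iteration with rho = 2.0, z^k = 2.2704, u^k = 1.9692
Step 1: x-update.
Minimize 3*x^2 - 2*x + (2.0/2)*(x - 2.2704 + 1.9692)^2
FOC: (2*3 + 2.0)*x = 2 + 2.0*(2.2704 - 1.9692)
x^{k+1} = 0.3253
Step 2: z-update.
Minimize 6*z^2 + 4*z + (2.0/2)*(0.3253 - z + 1.9692)^2
FOC: (2*6 + 2.0)*z = -4 + 2.0*(0.3253 + 1.9692)
z^{k+1} = 0.0421
Step 3: u-update.
u^{k+1} = 1.9692 + 0.3253 - 0.0421 = 2.2524
Step 4: Primal residual = |0.3253 - 0.0421| = 0.2832


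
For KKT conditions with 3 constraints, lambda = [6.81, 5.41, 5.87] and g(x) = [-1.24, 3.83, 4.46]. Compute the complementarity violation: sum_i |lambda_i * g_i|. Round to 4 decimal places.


KKT complementary slackness check:
lambda_1 * g_1 = 6.81 * -1.24 = -8.4444
lambda_2 * g_2 = 5.41 * 3.83 = 20.7203
lambda_3 * g_3 = 5.87 * 4.46 = 26.1802
Total violation = 8.4444 + 20.7203 + 26.1802 = 55.3449


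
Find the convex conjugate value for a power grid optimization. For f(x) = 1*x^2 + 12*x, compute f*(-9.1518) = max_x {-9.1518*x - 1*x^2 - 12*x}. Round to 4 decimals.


f*(y) = sup_x {y*x - a*x^2 - b*x} = sup_x {(y-b)*x - a*x^2}
FOC: (y - b) - 2a*x = 0 => x* = (y - b)/(2a)
x* = (-9.1518 - 12)/(2*1) = -10.5759
f*(-9.1518) = (y-b)^2/(4a) = (-9.1518 - 12)^2/(4*1)
= 447.3986/4 = 111.8497
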